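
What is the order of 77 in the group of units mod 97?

32

Since 77 ∈ (Z/97Z)^×, its order divides φ(97) = 97 − 1 = 96 = 2^5 · 3.
Divisors of 96: 1, 2, 3, 4, 6, 8, 12, 16, 24, 32, 48, 96.
Test each divisor d:
77^1 ≡ 77
77^2 ≡ 12
77^3 ≡ 51
77^4 ≡ 47
77^6 ≡ 79
77^8 ≡ 75
77^12 ≡ 33
77^16 ≡ 96
77^24 ≡ 22
77^32 ≡ 1
Therefore the multiplicative order of 77 modulo 97 is 32.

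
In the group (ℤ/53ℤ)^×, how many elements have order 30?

φ(53) = 53 − 1 = 52 = 2^2 · 13.
In a cyclic group of order 52, there are φ(d) elements of order d for each divisor d of 52, and zero for non-divisors.
30 does not divide 52, so no element of (Z/53Z)^× has order 30.

0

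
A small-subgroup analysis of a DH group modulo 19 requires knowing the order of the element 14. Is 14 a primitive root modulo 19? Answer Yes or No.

Yes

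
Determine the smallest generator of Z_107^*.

φ(107) = 107 − 1 = 106 = 2 · 53.
Test candidates g = 2, 3, … against the prime factors q ∈ {2, 53} of φ(107): g is a generator iff g^(106/q) ≢ 1 for every such q.
g = 2: 2^53 ≡ 106; 2^2 ≡ 4 — none is 1, so 2 is a primitive root.
Hence the least primitive root of 107 is 2.

2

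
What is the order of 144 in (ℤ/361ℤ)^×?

57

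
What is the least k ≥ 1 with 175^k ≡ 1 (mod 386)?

96

Since 175 ∈ (Z/386Z)^×, its order divides φ(386) = φ(2)·φ(193) = 1·192 = 192 = 2^6 · 3.
Divisors of 192: 1, 2, 3, 4, 6, 8, 12, 16, 24, 32, 48, 64, 96, 192.
Compute 175^d (mod 386) for the divisors d until we hit 1:
175^1 ≡ 175 (mod 386)
175^2 ≡ 131 (mod 386)
175^3 ≡ 151 (mod 386)
175^4 ≡ 177 (mod 386)
175^6 ≡ 27 (mod 386)
175^8 ≡ 63 (mod 386)
175^12 ≡ 343 (mod 386)
175^16 ≡ 109 (mod 386)
175^24 ≡ 305 (mod 386)
175^32 ≡ 301 (mod 386)
175^48 ≡ 385 (mod 386)
175^64 ≡ 277 (mod 386)
175^96 ≡ 1 (mod 386) ✓
Therefore the multiplicative order of 175 modulo 386 is 96.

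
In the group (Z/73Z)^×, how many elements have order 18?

6

φ(73) = 73 − 1 = 72 = 2^3 · 3^2.
Since (Z/73Z)^× is cyclic of order 72, the number of elements of order d is φ(d) when d | 72 and 0 otherwise.
18 = 2 · 3^2 divides 72, and φ(18) = 6.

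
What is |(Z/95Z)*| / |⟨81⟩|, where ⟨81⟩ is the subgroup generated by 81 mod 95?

8

The order of 81 must divide φ(95) = φ(5·19) = (5−1)·(19−1) = 4·18 = 72 = 2^3 · 3^2.
Divisors of 72: 1, 2, 3, 4, 6, 8, 9, 12, 18, 24, 36, 72.
Test each divisor d:
81^1 ≡ 81
81^2 ≡ 6
81^3 ≡ 11
81^4 ≡ 36
81^6 ≡ 26
81^8 ≡ 61
81^9 ≡ 1
Thus |⟨81⟩| = ord(81) = 9.
The index is φ(95) / ord(81) = 72 / 9 = 8.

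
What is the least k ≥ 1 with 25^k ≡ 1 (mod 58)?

7

ord(25) | φ(58) = φ(2)·φ(29) = 1·28 = 28 = 2^2 · 7.
Divisors of 28: 1, 2, 4, 7, 14, 28.
Test each divisor d:
25^1 ≡ 25 (mod 58)
25^2 ≡ 45 (mod 58)
25^4 ≡ 53 (mod 58)
25^7 ≡ 1 (mod 58) ✓
Hence ord(25) = 7.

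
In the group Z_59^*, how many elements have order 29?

28

φ(59) = 59 − 1 = 58 = 2 · 29.
In a cyclic group of order 58, there are φ(d) elements of order d for each divisor d of 58, and zero for non-divisors.
29 | 58, and φ(29) = 29 − 1 = 28.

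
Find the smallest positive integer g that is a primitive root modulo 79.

3

φ(79) = 79 − 1 = 78 = 2 · 3 · 13.
Test candidates g = 2, 3, … against the prime factors q ∈ {2, 3, 13} of φ(79): g is a generator iff g^(78/q) ≢ 1 for every such q.
g = 2: 2^39 ≡ 1 — hits 1, so not a primitive root.
g = 3: 3^39 ≡ 78; 3^26 ≡ 23; 3^6 ≡ 18 — none is 1, so 3 is a primitive root.
The smallest primitive root modulo 79 is 3.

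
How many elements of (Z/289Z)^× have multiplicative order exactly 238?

φ(289) = φ(17^2) = 17·(17−1) = 272 = 2^4 · 17.
(Z/289Z)^× is cyclic (|G| = 272); a cyclic group of order m has exactly φ(d) elements of each order d | m, and none otherwise.
238 does not divide 272, so no element of (Z/289Z)^× has order 238.

0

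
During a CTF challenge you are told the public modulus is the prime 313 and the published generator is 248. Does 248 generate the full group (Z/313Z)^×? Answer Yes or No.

φ(313) = 313 − 1 = 312 = 2^3 · 3 · 13.
It suffices to check that the order of 248 is not a proper divisor of 312: compute 248^(312/q) for q ∈ {2, 3, 13}.
248^156 ≡ 312 (mod 313)  [q = 2: ≢ 1 ✓]
248^104 ≡ 214 (mod 313)  [q = 3: ≢ 1 ✓]
248^24 ≡ 58 (mod 313)  [q = 13: ≢ 1 ✓]
None equal 1, so ord_313(248) = 312: 248 is a primitive root.

Yes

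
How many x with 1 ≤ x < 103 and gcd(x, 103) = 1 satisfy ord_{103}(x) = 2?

φ(103) = 103 − 1 = 102 = 2 · 3 · 17.
Since (Z/103Z)^× is cyclic of order 102, the number of elements of order d is φ(d) when d | 102 and 0 otherwise.
2 | 102, and φ(2) = 2 − 1 = 1.

1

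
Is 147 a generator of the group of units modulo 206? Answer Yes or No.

φ(206) = φ(2)·φ(103) = 1·102 = 102 = 2 · 3 · 17.
It suffices to check that the order of 147 is not a proper divisor of 102: compute 147^(102/q) for q ∈ {2, 3, 17}.
147^51 ≡ 205 (mod 206)  [q = 2: ≢ 1 ✓]
147^34 ≡ 149 (mod 206)  [q = 3: ≢ 1 ✓]
147^6 ≡ 9 (mod 206)  [q = 17: ≢ 1 ✓]
All checks pass, so 147 has order 102 and is a primitive root modulo 206.

Yes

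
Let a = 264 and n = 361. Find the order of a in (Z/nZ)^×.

By Lagrange's theorem, ord_361(264) divides φ(361) = φ(19^2) = 19·(19−1) = 342 = 2 · 3^2 · 19.
Divisors of 342: 1, 2, 3, 6, 9, 18, 19, 38, 57, 114, 171, 342.
Compute 264^d (mod 361) for the divisors d until we hit 1:
264^1 ≡ 264 (mod 361)
264^2 ≡ 23 (mod 361)
264^3 ≡ 296 (mod 361)
264^6 ≡ 254 (mod 361)
264^9 ≡ 96 (mod 361)
264^18 ≡ 191 (mod 361)
264^19 ≡ 245 (mod 361)
264^38 ≡ 99 (mod 361)
264^57 ≡ 68 (mod 361)
264^114 ≡ 292 (mod 361)
264^171 ≡ 1 (mod 361) ✓
So ord_361(264) = 171.

171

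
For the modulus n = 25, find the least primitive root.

2

φ(25) = φ(5^2) = 5·(5−1) = 20 = 2^2 · 5.
g is a primitive root iff g^(20/q) ≢ 1 (mod 25) for each prime q ∈ {2, 5}.
g = 2: 2^10 ≡ 24; 2^4 ≡ 16 — none is 1, so 2 is a primitive root.
Hence the least primitive root of 25 is 2.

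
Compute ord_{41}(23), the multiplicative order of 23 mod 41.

10

ord(23) | φ(41) = 41 − 1 = 40 = 2^3 · 5.
Divisors of 40: 1, 2, 4, 5, 8, 10, 20, 40.
Evaluate successive powers at the divisors of 40:
23^1 ≡ 23
23^2 ≡ 37
23^4 ≡ 16
23^5 ≡ 40
23^8 ≡ 10
23^10 ≡ 1
The smallest such exponent is 10, so the order of 23 is 10.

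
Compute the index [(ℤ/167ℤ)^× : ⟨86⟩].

1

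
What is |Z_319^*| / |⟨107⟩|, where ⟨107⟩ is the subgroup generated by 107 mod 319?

The order of 107 must divide φ(319) = φ(11·29) = (11−1)·(29−1) = 10·28 = 280 = 2^3 · 5 · 7.
Divisors of 280: 1, 2, 4, 5, 7, 8, 10, 14, 20, 28, 35, 40, 56, 70, 140, 280.
Compute 107^d (mod 319) for the divisors d until we hit 1:
107^1 ≡ 107 (mod 319)
107^2 ≡ 284 (mod 319)
107^4 ≡ 268 (mod 319)
107^5 ≡ 285 (mod 319)
107^7 ≡ 233 (mod 319)
107^8 ≡ 49 (mod 319)
107^10 ≡ 199 (mod 319)
107^14 ≡ 59 (mod 319)
107^20 ≡ 45 (mod 319)
107^28 ≡ 291 (mod 319)
107^35 ≡ 175 (mod 319)
107^40 ≡ 111 (mod 319)
107^56 ≡ 146 (mod 319)
107^70 ≡ 1 (mod 319) ✓
So ord_319(107) = 70, hence |⟨107⟩| = 70.
Index = |(Z/319Z)^×| / |⟨107⟩| = 280 / 70 = 4.

4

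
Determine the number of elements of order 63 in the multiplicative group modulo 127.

36

φ(127) = 127 − 1 = 126 = 2 · 3^2 · 7.
In a cyclic group of order 126, there are φ(d) elements of order d for each divisor d of 126, and zero for non-divisors.
63 = 3^2 · 7 divides 126, and φ(63) = 36.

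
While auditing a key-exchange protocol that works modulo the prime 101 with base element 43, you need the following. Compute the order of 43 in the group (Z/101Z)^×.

50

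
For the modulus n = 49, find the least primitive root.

φ(49) = φ(7^2) = 7·(7−1) = 42 = 2 · 3 · 7.
Test candidates g = 2, 3, … against the prime factors q ∈ {2, 3, 7} of φ(49): g is a generator iff g^(42/q) ≢ 1 for every such q.
g = 2: 2^21 ≡ 1 — hits 1, so not a primitive root.
g = 3: 3^21 ≡ 48; 3^14 ≡ 30; 3^6 ≡ 43 — none is 1, so 3 is a primitive root.
The smallest primitive root modulo 49 is 3.

3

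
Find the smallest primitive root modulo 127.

3

φ(127) = 127 − 1 = 126 = 2 · 3^2 · 7.
Test candidates g = 2, 3, … against the prime factors q ∈ {2, 3, 7} of φ(127): g is a generator iff g^(126/q) ≢ 1 for every such q.
g = 2: 2^63 ≡ 1 — hits 1, so not a primitive root.
g = 3: 3^63 ≡ 126; 3^42 ≡ 107; 3^18 ≡ 4 — none is 1, so 3 is a primitive root.
Hence the least primitive root of 127 is 3.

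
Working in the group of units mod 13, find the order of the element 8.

4

Since 8 ∈ (Z/13Z)^×, its order divides φ(13) = 13 − 1 = 12 = 2^2 · 3.
Divisors of 12: 1, 2, 3, 4, 6, 12.
Compute 8^d (mod 13) for the divisors d until we hit 1:
8^1 ≡ 8 (mod 13)
8^2 ≡ 12 (mod 13)
8^3 ≡ 5 (mod 13)
8^4 ≡ 1 (mod 13) ✓
The smallest such exponent is 4, so the order of 8 is 4.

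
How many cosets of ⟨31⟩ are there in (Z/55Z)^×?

The order of 31 must divide φ(55) = φ(5·11) = (5−1)·(11−1) = 4·10 = 40 = 2^3 · 5.
Divisors of 40: 1, 2, 4, 5, 8, 10, 20, 40.
Compute 31^d (mod 55) for the divisors d until we hit 1:
31^1 ≡ 31
31^2 ≡ 26
31^4 ≡ 16
31^5 ≡ 1
The order of 31 is 5, so the subgroup it generates has 5 elements.
The index is φ(55) / ord(31) = 40 / 5 = 8.

8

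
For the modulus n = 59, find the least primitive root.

2

φ(59) = 59 − 1 = 58 = 2 · 29.
Test candidates g = 2, 3, … against the prime factors q ∈ {2, 29} of φ(59): g is a generator iff g^(58/q) ≢ 1 for every such q.
g = 2: 2^29 ≡ 58; 2^2 ≡ 4 — none is 1, so 2 is a primitive root.
The smallest primitive root modulo 59 is 2.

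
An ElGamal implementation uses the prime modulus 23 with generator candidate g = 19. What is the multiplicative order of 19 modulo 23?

ord(19) | φ(23) = 23 − 1 = 22 = 2 · 11.
Divisors of 22: 1, 2, 11, 22.
Compute 19^d (mod 23) for the divisors d until we hit 1:
19^1 ≡ 19 (mod 23)
19^2 ≡ 16 (mod 23)
19^11 ≡ 22 (mod 23)
19^22 ≡ 1 (mod 23) ✓
Hence ord(19) = 22.

22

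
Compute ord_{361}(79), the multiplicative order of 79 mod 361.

342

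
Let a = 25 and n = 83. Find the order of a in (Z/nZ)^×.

By Lagrange's theorem, ord_83(25) divides φ(83) = 83 − 1 = 82 = 2 · 41.
Divisors of 82: 1, 2, 41, 82.
Compute 25^d (mod 83) for the divisors d until we hit 1:
25^1 ≡ 25
25^2 ≡ 44
25^41 ≡ 1
Hence ord(25) = 41.

41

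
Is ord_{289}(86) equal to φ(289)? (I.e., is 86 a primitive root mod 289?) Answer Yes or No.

No

φ(289) = φ(17^2) = 17·(17−1) = 272 = 2^4 · 17.
It suffices to check that the order of 86 is not a proper divisor of 272: compute 86^(272/q) for q ∈ {2, 17}.
86^136 ≡ 1 (mod 289)  [q = 2: ≡ 1 ✗]
86^16 ≡ 205 (mod 289)  [q = 17: ≢ 1 ✓]
The check at q = 2 fails, so 86 generates a proper subgroup.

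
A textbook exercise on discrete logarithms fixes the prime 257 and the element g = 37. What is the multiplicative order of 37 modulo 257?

By Lagrange's theorem, ord_257(37) divides φ(257) = 257 − 1 = 256 = 2^8.
Divisors of 256: 1, 2, 4, 8, 16, 32, 64, 128, 256.
Compute 37^d (mod 257) for the divisors d until we hit 1:
37^1 ≡ 37
37^2 ≡ 84
37^4 ≡ 117
37^8 ≡ 68
37^16 ≡ 255
37^32 ≡ 4
37^64 ≡ 16
37^128 ≡ 256
37^256 ≡ 1
The smallest such exponent is 256, so the order of 37 is 256.

256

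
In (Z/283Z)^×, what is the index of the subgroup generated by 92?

2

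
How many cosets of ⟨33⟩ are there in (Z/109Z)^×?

By Lagrange's theorem, ord_109(33) divides φ(109) = 109 − 1 = 108 = 2^2 · 3^3.
Divisors of 108: 1, 2, 3, 4, 6, 9, 12, 18, 27, 36, 54, 108.
Compute 33^d (mod 109) for the divisors d until we hit 1:
33^1 ≡ 33
33^2 ≡ 108
33^3 ≡ 76
33^4 ≡ 1
Thus |⟨33⟩| = ord(33) = 4.
Index = |(Z/109Z)^×| / |⟨33⟩| = 108 / 4 = 27.

27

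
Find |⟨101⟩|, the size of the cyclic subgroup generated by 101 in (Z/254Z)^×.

Since 101 ∈ (Z/254Z)^×, its order divides φ(254) = φ(2)·φ(127) = 1·126 = 126 = 2 · 3^2 · 7.
Divisors of 126: 1, 2, 3, 6, 7, 9, 14, 18, 21, 42, 63, 126.
Evaluate successive powers at the divisors of 126:
101^1 ≡ 101 (mod 254)
101^2 ≡ 41 (mod 254)
101^3 ≡ 77 (mod 254)
101^6 ≡ 87 (mod 254)
101^7 ≡ 151 (mod 254)
101^9 ≡ 95 (mod 254)
101^14 ≡ 195 (mod 254)
101^18 ≡ 135 (mod 254)
101^21 ≡ 235 (mod 254)
101^42 ≡ 107 (mod 254)
101^63 ≡ 253 (mod 254)
101^126 ≡ 1 (mod 254) ✓
Hence ord(101) = 126.

126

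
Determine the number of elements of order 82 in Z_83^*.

40

φ(83) = 83 − 1 = 82 = 2 · 41.
Since (Z/83Z)^× is cyclic of order 82, the number of elements of order d is φ(d) when d | 82 and 0 otherwise.
82 = 2 · 41 divides 82, and φ(82) = 40.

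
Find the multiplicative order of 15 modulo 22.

5

ord(15) | φ(22) = φ(2)·φ(11) = 1·10 = 10 = 2 · 5.
Divisors of 10: 1, 2, 5, 10.
Compute 15^d (mod 22) for the divisors d until we hit 1:
15^1 ≡ 15 (mod 22)
15^2 ≡ 5 (mod 22)
15^5 ≡ 1 (mod 22) ✓
The smallest such exponent is 5, so the order of 15 is 5.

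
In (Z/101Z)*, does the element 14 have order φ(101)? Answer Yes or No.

φ(101) = 101 − 1 = 100 = 2^2 · 5^2.
It suffices to check that the order of 14 is not a proper divisor of 100: compute 14^(100/q) for q ∈ {2, 5}.
14^50 ≡ 1 (mod 101)  [q = 2: ≡ 1 ✗]
14^20 ≡ 1 (mod 101)  [q = 5: ≡ 1 ✗]
The check at q = 2 fails, so 14 generates a proper subgroup.

No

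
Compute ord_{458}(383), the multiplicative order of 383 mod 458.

114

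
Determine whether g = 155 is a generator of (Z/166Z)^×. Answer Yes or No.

φ(166) = φ(2)·φ(83) = 1·82 = 82 = 2 · 41.
Test 155^(82/q) mod 166 for each prime factor q of 82:
155^41 ≡ 165 (mod 166)  [q = 2: ≢ 1 ✓]
155^2 ≡ 121 (mod 166)  [q = 41: ≢ 1 ✓]
None equal 1, so ord_166(155) = 82: 155 is a primitive root.

Yes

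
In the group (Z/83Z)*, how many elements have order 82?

φ(83) = 83 − 1 = 82 = 2 · 41.
(Z/83Z)^× is cyclic (|G| = 82); a cyclic group of order m has exactly φ(d) elements of each order d | m, and none otherwise.
82 = 2 · 41 divides 82, and φ(82) = 40.

40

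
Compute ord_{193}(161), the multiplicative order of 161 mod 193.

The order of 161 must divide φ(193) = 193 − 1 = 192 = 2^6 · 3.
Divisors of 192: 1, 2, 3, 4, 6, 8, 12, 16, 24, 32, 48, 64, 96, 192.
Evaluate successive powers at the divisors of 192:
161^1 ≡ 161
161^2 ≡ 59
161^3 ≡ 42
161^4 ≡ 7
161^6 ≡ 27
161^8 ≡ 49
161^12 ≡ 150
161^16 ≡ 85
161^24 ≡ 112
161^32 ≡ 84
161^48 ≡ 192
161^64 ≡ 108
161^96 ≡ 1
Therefore the multiplicative order of 161 modulo 193 is 96.

96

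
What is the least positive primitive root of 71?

7

φ(71) = 71 − 1 = 70 = 2 · 5 · 7.
g is a primitive root iff g^(70/q) ≢ 1 (mod 71) for each prime q ∈ {2, 5, 7}.
g = 2: 2^35 ≡ 1 — hits 1, so not a primitive root.
g = 3: 3^35 ≡ 1 — hits 1, so not a primitive root.
g = 4: 4^35 ≡ 1 — hits 1, so not a primitive root.
g = 5: 5^35 ≡ 1 — hits 1, so not a primitive root.
g = 6: 6^35 ≡ 1 — hits 1, so not a primitive root.
g = 7: 7^35 ≡ 70; 7^14 ≡ 54; 7^10 ≡ 45 — none is 1, so 7 is a primitive root.
So 7 is the smallest generator of (Z/71Z)^×.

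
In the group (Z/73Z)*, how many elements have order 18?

6

φ(73) = 73 − 1 = 72 = 2^3 · 3^2.
Since (Z/73Z)^× is cyclic of order 72, the number of elements of order d is φ(d) when d | 72 and 0 otherwise.
18 = 2 · 3^2 divides 72, and φ(18) = 6.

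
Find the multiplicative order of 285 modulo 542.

135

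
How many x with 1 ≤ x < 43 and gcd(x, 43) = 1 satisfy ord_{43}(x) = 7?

6

φ(43) = 43 − 1 = 42 = 2 · 3 · 7.
(Z/43Z)^× is cyclic (|G| = 42); a cyclic group of order m has exactly φ(d) elements of each order d | m, and none otherwise.
7 | 42, and φ(7) = 7 − 1 = 6.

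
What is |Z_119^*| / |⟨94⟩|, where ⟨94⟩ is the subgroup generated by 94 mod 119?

ord(94) | φ(119) = φ(7·17) = (7−1)·(17−1) = 6·16 = 96 = 2^5 · 3.
Divisors of 96: 1, 2, 3, 4, 6, 8, 12, 16, 24, 32, 48, 96.
Compute 94^d (mod 119) for the divisors d until we hit 1:
94^1 ≡ 94 (mod 119)
94^2 ≡ 30 (mod 119)
94^3 ≡ 83 (mod 119)
94^4 ≡ 67 (mod 119)
94^6 ≡ 106 (mod 119)
94^8 ≡ 86 (mod 119)
94^12 ≡ 50 (mod 119)
94^16 ≡ 18 (mod 119)
94^24 ≡ 1 (mod 119) ✓
So ord_119(94) = 24, hence |⟨94⟩| = 24.
The index is φ(119) / ord(94) = 96 / 24 = 4.

4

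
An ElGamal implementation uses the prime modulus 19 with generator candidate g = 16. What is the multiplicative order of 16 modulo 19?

9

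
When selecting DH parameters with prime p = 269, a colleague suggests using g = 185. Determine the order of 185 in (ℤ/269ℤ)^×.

67

ord(185) | φ(269) = 269 − 1 = 268 = 2^2 · 67.
Divisors of 268: 1, 2, 4, 67, 134, 268.
Check 185^d mod 269 for each divisor in increasing order:
185^1 ≡ 185 (mod 269)
185^2 ≡ 62 (mod 269)
185^4 ≡ 78 (mod 269)
185^67 ≡ 1 (mod 269) ✓
Hence ord(185) = 67.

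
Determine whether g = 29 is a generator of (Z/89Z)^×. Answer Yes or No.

φ(89) = 89 − 1 = 88 = 2^3 · 11.
It suffices to check that the order of 29 is not a proper divisor of 88: compute 29^(88/q) for q ∈ {2, 11}.
29^44 ≡ 88 (mod 89)  [q = 2: ≢ 1 ✓]
29^8 ≡ 4 (mod 89)  [q = 11: ≢ 1 ✓]
All checks pass, so 29 has order 88 and is a primitive root modulo 89.

Yes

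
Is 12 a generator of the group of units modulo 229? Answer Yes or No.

φ(229) = 229 − 1 = 228 = 2^2 · 3 · 19.
An element g generates (Z/229Z)^× iff g^(228/q) ≢ 1 (mod 229) for each prime q ∈ {2, 3, 19}.
12^114 ≡ 1 (mod 229)  [q = 2: ≡ 1 ✗]
12^76 ≡ 134 (mod 229)  [q = 3: ≢ 1 ✓]
12^12 ≡ 61 (mod 229)  [q = 19: ≢ 1 ✓]
12^114 ≡ 1 shows ord(12) | 114, strictly less than φ(229); not a primitive root.

No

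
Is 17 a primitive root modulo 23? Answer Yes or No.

φ(23) = 23 − 1 = 22 = 2 · 11.
An element g generates (Z/23Z)^× iff g^(22/q) ≢ 1 (mod 23) for each prime q ∈ {2, 11}.
17^11 ≡ 22 (mod 23)  [q = 2: ≢ 1 ✓]
17^2 ≡ 13 (mod 23)  [q = 11: ≢ 1 ✓]
Every test exponent gives a nontrivial residue, hence 17 generates the full group.

Yes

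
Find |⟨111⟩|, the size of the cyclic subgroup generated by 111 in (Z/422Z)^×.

30

Since 111 ∈ (Z/422Z)^×, its order divides φ(422) = φ(2)·φ(211) = 1·210 = 210 = 2 · 3 · 5 · 7.
Divisors of 210: 1, 2, 3, 5, 6, 7, 10, 14, 15, 21, 30, 35, 42, 70, 105, 210.
Compute 111^d (mod 422) for the divisors d until we hit 1:
111^1 ≡ 111
111^2 ≡ 83
111^3 ≡ 351
111^5 ≡ 15
111^6 ≡ 399
111^7 ≡ 401
111^10 ≡ 225
111^14 ≡ 19
111^15 ≡ 421
111^21 ≡ 23
111^30 ≡ 1
Therefore the multiplicative order of 111 modulo 422 is 30.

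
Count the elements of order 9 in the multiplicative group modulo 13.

0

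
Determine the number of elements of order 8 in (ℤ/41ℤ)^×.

4

φ(41) = 41 − 1 = 40 = 2^3 · 5.
Since (Z/41Z)^× is cyclic of order 40, the number of elements of order d is φ(d) when d | 40 and 0 otherwise.
8 = 2^3 divides 40, and φ(8) = 4.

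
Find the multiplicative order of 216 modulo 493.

112

The order of 216 must divide φ(493) = φ(17·29) = (17−1)·(29−1) = 16·28 = 448 = 2^6 · 7.
Divisors of 448: 1, 2, 4, 7, 8, 14, 16, 28, 32, 56, 64, 112, 224, 448.
Evaluate successive powers at the divisors of 448:
216^1 ≡ 216 (mod 493)
216^2 ≡ 314 (mod 493)
216^4 ≡ 489 (mod 493)
216^7 ≡ 347 (mod 493)
216^8 ≡ 16 (mod 493)
216^14 ≡ 117 (mod 493)
216^16 ≡ 256 (mod 493)
216^28 ≡ 378 (mod 493)
216^32 ≡ 460 (mod 493)
216^56 ≡ 407 (mod 493)
216^64 ≡ 103 (mod 493)
216^112 ≡ 1 (mod 493) ✓
Hence ord(216) = 112.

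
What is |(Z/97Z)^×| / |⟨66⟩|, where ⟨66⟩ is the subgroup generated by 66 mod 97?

ord(66) | φ(97) = 97 − 1 = 96 = 2^5 · 3.
Divisors of 96: 1, 2, 3, 4, 6, 8, 12, 16, 24, 32, 48, 96.
Compute 66^d (mod 97) for the divisors d until we hit 1:
66^1 ≡ 66 (mod 97)
66^2 ≡ 88 (mod 97)
66^3 ≡ 85 (mod 97)
66^4 ≡ 81 (mod 97)
66^6 ≡ 47 (mod 97)
66^8 ≡ 62 (mod 97)
66^12 ≡ 75 (mod 97)
66^16 ≡ 61 (mod 97)
66^24 ≡ 96 (mod 97)
66^32 ≡ 35 (mod 97)
66^48 ≡ 1 (mod 97) ✓
The order of 66 is 48, so the subgroup it generates has 48 elements.
Index = |(Z/97Z)^×| / |⟨66⟩| = 96 / 48 = 2.

2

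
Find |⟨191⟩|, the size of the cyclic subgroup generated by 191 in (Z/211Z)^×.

By Lagrange's theorem, ord_211(191) divides φ(211) = 211 − 1 = 210 = 2 · 3 · 5 · 7.
Divisors of 210: 1, 2, 3, 5, 6, 7, 10, 14, 15, 21, 30, 35, 42, 70, 105, 210.
Check 191^d mod 211 for each divisor in increasing order:
191^1 ≡ 191 (mod 211)
191^2 ≡ 189 (mod 211)
191^3 ≡ 18 (mod 211)
191^5 ≡ 26 (mod 211)
191^6 ≡ 113 (mod 211)
191^7 ≡ 61 (mod 211)
191^10 ≡ 43 (mod 211)
191^14 ≡ 134 (mod 211)
191^15 ≡ 63 (mod 211)
191^21 ≡ 156 (mod 211)
191^30 ≡ 171 (mod 211)
191^35 ≡ 15 (mod 211)
191^42 ≡ 71 (mod 211)
191^70 ≡ 14 (mod 211)
191^105 ≡ 210 (mod 211)
191^210 ≡ 1 (mod 211) ✓
So ord_211(191) = 210.

210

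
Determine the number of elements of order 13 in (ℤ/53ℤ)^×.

φ(53) = 53 − 1 = 52 = 2^2 · 13.
Since (Z/53Z)^× is cyclic of order 52, the number of elements of order d is φ(d) when d | 52 and 0 otherwise.
13 | 52, and φ(13) = 13 − 1 = 12.

12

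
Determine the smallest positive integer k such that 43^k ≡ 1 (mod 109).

The order of 43 must divide φ(109) = 109 − 1 = 108 = 2^2 · 3^3.
Divisors of 108: 1, 2, 3, 4, 6, 9, 12, 18, 27, 36, 54, 108.
Test each divisor d:
43^1 ≡ 43 (mod 109)
43^2 ≡ 105 (mod 109)
43^3 ≡ 46 (mod 109)
43^4 ≡ 16 (mod 109)
43^6 ≡ 45 (mod 109)
43^9 ≡ 108 (mod 109)
43^12 ≡ 63 (mod 109)
43^18 ≡ 1 (mod 109) ✓
The smallest such exponent is 18, so the order of 43 is 18.

18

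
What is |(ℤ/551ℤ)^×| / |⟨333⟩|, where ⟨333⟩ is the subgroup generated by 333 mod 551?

2

Since 333 ∈ (Z/551Z)^×, its order divides φ(551) = φ(19·29) = (19−1)·(29−1) = 18·28 = 504 = 2^3 · 3^2 · 7.
Divisors of 504: 1, 2, 3, 4, 6, 7, 8, 9, 12, 14, 18, 21, 24, 28, 36, 42, 56, 63, 72, 84, 126, 168, 252, 504.
Check 333^d mod 551 for each divisor in increasing order:
333^1 ≡ 333
333^2 ≡ 138
333^3 ≡ 221
333^4 ≡ 310
333^6 ≡ 353
333^7 ≡ 186
333^8 ≡ 226
333^9 ≡ 322
333^12 ≡ 83
333^14 ≡ 434
333^18 ≡ 96
333^21 ≡ 278
333^24 ≡ 277
333^28 ≡ 465
333^36 ≡ 400
333^42 ≡ 144
333^56 ≡ 233
333^63 ≡ 360
333^72 ≡ 210
333^84 ≡ 349
333^126 ≡ 115
333^168 ≡ 30
333^252 ≡ 1
The order of 333 is 252, so the subgroup it generates has 252 elements.
Index = |(Z/551Z)^×| / |⟨333⟩| = 504 / 252 = 2.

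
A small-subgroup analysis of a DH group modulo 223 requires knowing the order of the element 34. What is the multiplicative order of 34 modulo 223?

37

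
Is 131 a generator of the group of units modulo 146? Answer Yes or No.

Yes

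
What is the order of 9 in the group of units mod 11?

5

By Lagrange's theorem, ord_11(9) divides φ(11) = 11 − 1 = 10 = 2 · 5.
Divisors of 10: 1, 2, 5, 10.
Test each divisor d:
9^1 ≡ 9 (mod 11)
9^2 ≡ 4 (mod 11)
9^5 ≡ 1 (mod 11) ✓
Therefore the multiplicative order of 9 modulo 11 is 5.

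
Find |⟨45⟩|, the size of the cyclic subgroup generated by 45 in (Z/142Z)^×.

7

The order of 45 must divide φ(142) = φ(2)·φ(71) = 1·70 = 70 = 2 · 5 · 7.
Divisors of 70: 1, 2, 5, 7, 10, 14, 35, 70.
Compute 45^d (mod 142) for the divisors d until we hit 1:
45^1 ≡ 45 (mod 142)
45^2 ≡ 37 (mod 142)
45^5 ≡ 119 (mod 142)
45^7 ≡ 1 (mod 142) ✓
So ord_142(45) = 7.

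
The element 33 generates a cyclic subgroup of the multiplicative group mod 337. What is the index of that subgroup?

ord(33) | φ(337) = 337 − 1 = 336 = 2^4 · 3 · 7.
Divisors of 336: 1, 2, 3, 4, 6, 7, 8, 12, 14, 16, 21, 24, 28, 42, 48, 56, 84, 112, 168, 336.
Evaluate successive powers at the divisors of 336:
33^1 ≡ 33 (mod 337)
33^2 ≡ 78 (mod 337)
33^3 ≡ 215 (mod 337)
33^4 ≡ 18 (mod 337)
33^6 ≡ 56 (mod 337)
33^7 ≡ 163 (mod 337)
33^8 ≡ 324 (mod 337)
33^12 ≡ 103 (mod 337)
33^14 ≡ 283 (mod 337)
33^16 ≡ 169 (mod 337)
33^21 ≡ 297 (mod 337)
33^24 ≡ 162 (mod 337)
33^28 ≡ 220 (mod 337)
33^42 ≡ 252 (mod 337)
33^48 ≡ 295 (mod 337)
33^56 ≡ 209 (mod 337)
33^84 ≡ 148 (mod 337)
33^112 ≡ 208 (mod 337)
33^168 ≡ 336 (mod 337)
33^336 ≡ 1 (mod 337) ✓
So ord_337(33) = 336, hence |⟨33⟩| = 336.
Index = |(Z/337Z)^×| / |⟨33⟩| = 336 / 336 = 1.

1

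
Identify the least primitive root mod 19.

φ(19) = 19 − 1 = 18 = 2 · 3^2.
Test candidates g = 2, 3, … against the prime factors q ∈ {2, 3} of φ(19): g is a generator iff g^(18/q) ≢ 1 for every such q.
g = 2: 2^9 ≡ 18; 2^6 ≡ 7 — none is 1, so 2 is a primitive root.
Hence the least primitive root of 19 is 2.

2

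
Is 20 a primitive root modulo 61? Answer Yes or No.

No

φ(61) = 61 − 1 = 60 = 2^2 · 3 · 5.
It suffices to check that the order of 20 is not a proper divisor of 60: compute 20^(60/q) for q ∈ {2, 3, 5}.
20^30 ≡ 1 (mod 61)  [q = 2: ≡ 1 ✗]
20^20 ≡ 1 (mod 61)  [q = 3: ≡ 1 ✗]
20^12 ≡ 34 (mod 61)  [q = 5: ≢ 1 ✓]
The check at q = 2 fails, so 20 generates a proper subgroup.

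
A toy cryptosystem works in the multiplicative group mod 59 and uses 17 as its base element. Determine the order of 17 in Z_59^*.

By Lagrange's theorem, ord_59(17) divides φ(59) = 59 − 1 = 58 = 2 · 29.
Divisors of 58: 1, 2, 29, 58.
Check 17^d mod 59 for each divisor in increasing order:
17^1 ≡ 17
17^2 ≡ 53
17^29 ≡ 1
Hence ord(17) = 29.

29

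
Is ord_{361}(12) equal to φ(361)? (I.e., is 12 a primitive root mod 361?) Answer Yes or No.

No

φ(361) = φ(19^2) = 19·(19−1) = 342 = 2 · 3^2 · 19.
It suffices to check that the order of 12 is not a proper divisor of 342: compute 12^(342/q) for q ∈ {2, 3, 19}.
12^171 ≡ 360 (mod 361)  [q = 2: ≢ 1 ✓]
12^114 ≡ 1 (mod 361)  [q = 3: ≡ 1 ✗]
12^18 ≡ 96 (mod 361)  [q = 19: ≢ 1 ✓]
The check at q = 3 fails, so 12 generates a proper subgroup.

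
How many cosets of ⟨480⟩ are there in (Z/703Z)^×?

36

By Lagrange's theorem, ord_703(480) divides φ(703) = φ(19·37) = (19−1)·(37−1) = 18·36 = 648 = 2^3 · 3^4.
Divisors of 648: 1, 2, 3, 4, 6, 8, 9, 12, 18, 24, 27, 36, 54, 72, 81, 108, 162, 216, 324, 648.
Compute 480^d (mod 703) for the divisors d until we hit 1:
480^1 ≡ 480
480^2 ≡ 519
480^3 ≡ 258
480^4 ≡ 112
480^6 ≡ 482
480^8 ≡ 593
480^9 ≡ 628
480^12 ≡ 334
480^18 ≡ 1
So ord_703(480) = 18, hence |⟨480⟩| = 18.
[(Z/703Z)^× : ⟨480⟩] = 648/18 = 36.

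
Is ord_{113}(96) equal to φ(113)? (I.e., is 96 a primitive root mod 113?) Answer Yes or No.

φ(113) = 113 − 1 = 112 = 2^4 · 7.
Test 96^(112/q) mod 113 for each prime factor q of 112:
96^56 ≡ 112 (mod 113)  [q = 2: ≢ 1 ✓]
96^16 ≡ 109 (mod 113)  [q = 7: ≢ 1 ✓]
None equal 1, so ord_113(96) = 112: 96 is a primitive root.

Yes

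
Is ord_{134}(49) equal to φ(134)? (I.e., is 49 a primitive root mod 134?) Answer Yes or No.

φ(134) = φ(2)·φ(67) = 1·66 = 66 = 2 · 3 · 11.
49 is a primitive root mod 134 iff 49^(φ(134)/q) ≢ 1 for every prime q | φ(134), i.e. q ∈ {2, 3, 11}.
49^33 ≡ 1 (mod 134)  [q = 2: ≡ 1 ✗]
49^22 ≡ 37 (mod 134)  [q = 3: ≢ 1 ✓]
49^6 ≡ 9 (mod 134)  [q = 11: ≢ 1 ✓]
49^33 ≡ 1 shows ord(49) | 33, strictly less than φ(134); not a primitive root.

No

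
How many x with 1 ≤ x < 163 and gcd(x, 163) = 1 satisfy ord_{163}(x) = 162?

54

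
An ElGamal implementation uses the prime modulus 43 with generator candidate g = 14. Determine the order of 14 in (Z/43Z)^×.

21

By Lagrange's theorem, ord_43(14) divides φ(43) = 43 − 1 = 42 = 2 · 3 · 7.
Divisors of 42: 1, 2, 3, 6, 7, 14, 21, 42.
Test each divisor d:
14^1 ≡ 14
14^2 ≡ 24
14^3 ≡ 35
14^6 ≡ 21
14^7 ≡ 36
14^14 ≡ 6
14^21 ≡ 1
Hence ord(14) = 21.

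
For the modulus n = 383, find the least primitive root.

5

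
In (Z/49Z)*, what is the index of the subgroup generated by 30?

Since 30 ∈ (Z/49Z)^×, its order divides φ(49) = φ(7^2) = 7·(7−1) = 42 = 2 · 3 · 7.
Divisors of 42: 1, 2, 3, 6, 7, 14, 21, 42.
Check 30^d mod 49 for each divisor in increasing order:
30^1 ≡ 30 (mod 49)
30^2 ≡ 18 (mod 49)
30^3 ≡ 1 (mod 49) ✓
The order of 30 is 3, so the subgroup it generates has 3 elements.
Index = |(Z/49Z)^×| / |⟨30⟩| = 42 / 3 = 14.

14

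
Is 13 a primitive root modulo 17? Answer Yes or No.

No

φ(17) = 17 − 1 = 16 = 2^4.
It suffices to check that the order of 13 is not a proper divisor of 16: compute 13^(16/q) for q ∈ {2}.
13^8 ≡ 1 (mod 17)  [q = 2: ≡ 1 ✗]
The check at q = 2 fails, so 13 generates a proper subgroup.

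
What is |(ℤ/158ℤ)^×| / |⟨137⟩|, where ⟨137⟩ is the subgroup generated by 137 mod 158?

ord(137) | φ(158) = φ(2)·φ(79) = 1·78 = 78 = 2 · 3 · 13.
Divisors of 78: 1, 2, 3, 6, 13, 26, 39, 78.
Evaluate successive powers at the divisors of 78:
137^1 ≡ 137 (mod 158)
137^2 ≡ 125 (mod 158)
137^3 ≡ 61 (mod 158)
137^6 ≡ 87 (mod 158)
137^13 ≡ 157 (mod 158)
137^26 ≡ 1 (mod 158) ✓
Thus |⟨137⟩| = ord(137) = 26.
The index is φ(158) / ord(137) = 78 / 26 = 3.

3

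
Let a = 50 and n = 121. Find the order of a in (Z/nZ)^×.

110

By Lagrange's theorem, ord_121(50) divides φ(121) = φ(11^2) = 11·(11−1) = 110 = 2 · 5 · 11.
Divisors of 110: 1, 2, 5, 10, 11, 22, 55, 110.
Test each divisor d:
50^1 ≡ 50 (mod 121)
50^2 ≡ 80 (mod 121)
50^5 ≡ 76 (mod 121)
50^10 ≡ 89 (mod 121)
50^11 ≡ 94 (mod 121)
50^22 ≡ 3 (mod 121)
50^55 ≡ 120 (mod 121)
50^110 ≡ 1 (mod 121) ✓
Hence ord(50) = 110.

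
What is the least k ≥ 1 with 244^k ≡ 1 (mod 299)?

66

Since 244 ∈ (Z/299Z)^×, its order divides φ(299) = φ(13·23) = (13−1)·(23−1) = 12·22 = 264 = 2^3 · 3 · 11.
Divisors of 264: 1, 2, 3, 4, 6, 8, 11, 12, 22, 24, 33, 44, 66, 88, 132, 264.
Compute 244^d (mod 299) for the divisors d until we hit 1:
244^1 ≡ 244 (mod 299)
244^2 ≡ 35 (mod 299)
244^3 ≡ 168 (mod 299)
244^4 ≡ 29 (mod 299)
244^6 ≡ 118 (mod 299)
244^8 ≡ 243 (mod 299)
244^11 ≡ 160 (mod 299)
244^12 ≡ 170 (mod 299)
244^22 ≡ 185 (mod 299)
244^24 ≡ 196 (mod 299)
244^33 ≡ 298 (mod 299)
244^44 ≡ 139 (mod 299)
244^66 ≡ 1 (mod 299) ✓
Therefore the multiplicative order of 244 modulo 299 is 66.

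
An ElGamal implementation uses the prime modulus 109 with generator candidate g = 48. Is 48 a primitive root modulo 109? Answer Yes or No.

No

φ(109) = 109 − 1 = 108 = 2^2 · 3^3.
Test 48^(108/q) mod 109 for each prime factor q of 108:
48^54 ≡ 1 (mod 109)  [q = 2: ≡ 1 ✗]
48^36 ≡ 63 (mod 109)  [q = 3: ≢ 1 ✓]
The check at q = 2 fails, so 48 generates a proper subgroup.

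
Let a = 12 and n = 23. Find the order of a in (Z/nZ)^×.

The order of 12 must divide φ(23) = 23 − 1 = 22 = 2 · 11.
Divisors of 22: 1, 2, 11, 22.
Evaluate successive powers at the divisors of 22:
12^1 ≡ 12 (mod 23)
12^2 ≡ 6 (mod 23)
12^11 ≡ 1 (mod 23) ✓
The smallest such exponent is 11, so the order of 12 is 11.

11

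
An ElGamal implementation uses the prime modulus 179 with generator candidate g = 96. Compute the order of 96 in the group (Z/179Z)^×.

178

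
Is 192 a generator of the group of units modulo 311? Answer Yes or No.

No

φ(311) = 311 − 1 = 310 = 2 · 5 · 31.
It suffices to check that the order of 192 is not a proper divisor of 310: compute 192^(310/q) for q ∈ {2, 5, 31}.
192^155 ≡ 1 (mod 311)  [q = 2: ≡ 1 ✗]
192^62 ≡ 36 (mod 311)  [q = 5: ≢ 1 ✓]
192^10 ≡ 89 (mod 311)  [q = 31: ≢ 1 ✓]
192^155 ≡ 1 shows ord(192) | 155, strictly less than φ(311); not a primitive root.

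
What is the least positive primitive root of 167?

φ(167) = 167 − 1 = 166 = 2 · 83.
Test candidates g = 2, 3, … against the prime factors q ∈ {2, 83} of φ(167): g is a generator iff g^(166/q) ≢ 1 for every such q.
g = 2: 2^83 ≡ 1 — hits 1, so not a primitive root.
g = 3: 3^83 ≡ 1 — hits 1, so not a primitive root.
g = 4: 4^83 ≡ 1 — hits 1, so not a primitive root.
g = 5: 5^83 ≡ 166; 5^2 ≡ 25 — none is 1, so 5 is a primitive root.
The smallest primitive root modulo 167 is 5.

5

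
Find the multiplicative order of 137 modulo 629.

3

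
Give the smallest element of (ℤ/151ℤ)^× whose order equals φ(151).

φ(151) = 151 − 1 = 150 = 2 · 3 · 5^2.
g is a primitive root iff g^(150/q) ≢ 1 (mod 151) for each prime q ∈ {2, 3, 5}.
g = 2: 2^75 ≡ 1 — hits 1, so not a primitive root.
g = 3: 3^75 ≡ 150; 3^50 ≡ 1 — hits 1, so not a primitive root.
g = 4: 4^75 ≡ 1 — hits 1, so not a primitive root.
g = 5: 5^75 ≡ 1 — hits 1, so not a primitive root.
g = 6: 6^75 ≡ 150; 6^50 ≡ 32; 6^30 ≡ 59 — none is 1, so 6 is a primitive root.
Hence the least primitive root of 151 is 6.

6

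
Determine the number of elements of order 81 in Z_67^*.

φ(67) = 67 − 1 = 66 = 2 · 3 · 11.
In a cyclic group of order 66, there are φ(d) elements of order d for each divisor d of 66, and zero for non-divisors.
Here 66 is not a multiple of 81, so there are no elements of order 81.

0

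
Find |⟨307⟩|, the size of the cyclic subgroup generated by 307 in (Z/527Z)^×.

15

Since 307 ∈ (Z/527Z)^×, its order divides φ(527) = φ(17·31) = (17−1)·(31−1) = 16·30 = 480 = 2^5 · 3 · 5.
Divisors of 480: 1, 2, 3, 4, 5, 6, 8, 10, 12, 15, 16, 20, 24, 30, 32, 40, 48, 60, 80, 96, 120, 160, 240, 480.
Evaluate successive powers at the divisors of 480:
307^1 ≡ 307 (mod 527)
307^2 ≡ 443 (mod 527)
307^3 ≡ 35 (mod 527)
307^4 ≡ 205 (mod 527)
307^5 ≡ 222 (mod 527)
307^6 ≡ 171 (mod 527)
307^8 ≡ 392 (mod 527)
307^10 ≡ 273 (mod 527)
307^12 ≡ 256 (mod 527)
307^15 ≡ 1 (mod 527) ✓
So ord_527(307) = 15.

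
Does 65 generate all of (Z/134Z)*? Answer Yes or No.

φ(134) = φ(2)·φ(67) = 1·66 = 66 = 2 · 3 · 11.
It suffices to check that the order of 65 is not a proper divisor of 66: compute 65^(66/q) for q ∈ {2, 3, 11}.
65^33 ≡ 1 (mod 134)  [q = 2: ≡ 1 ✗]
65^22 ≡ 37 (mod 134)  [q = 3: ≢ 1 ✓]
65^6 ≡ 131 (mod 134)  [q = 11: ≢ 1 ✓]
The check at q = 2 fails, so 65 generates a proper subgroup.

No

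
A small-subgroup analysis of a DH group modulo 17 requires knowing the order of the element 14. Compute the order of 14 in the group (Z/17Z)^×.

ord(14) | φ(17) = 17 − 1 = 16 = 2^4.
Divisors of 16: 1, 2, 4, 8, 16.
Compute 14^d (mod 17) for the divisors d until we hit 1:
14^1 ≡ 14 (mod 17)
14^2 ≡ 9 (mod 17)
14^4 ≡ 13 (mod 17)
14^8 ≡ 16 (mod 17)
14^16 ≡ 1 (mod 17) ✓
Hence ord(14) = 16.

16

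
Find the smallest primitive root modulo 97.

5

φ(97) = 97 − 1 = 96 = 2^5 · 3.
Test candidates g = 2, 3, … against the prime factors q ∈ {2, 3} of φ(97): g is a generator iff g^(96/q) ≢ 1 for every such q.
g = 2: 2^48 ≡ 1 — hits 1, so not a primitive root.
g = 3: 3^48 ≡ 1 — hits 1, so not a primitive root.
g = 4: 4^48 ≡ 1 — hits 1, so not a primitive root.
g = 5: 5^48 ≡ 96; 5^32 ≡ 35 — none is 1, so 5 is a primitive root.
Hence the least primitive root of 97 is 5.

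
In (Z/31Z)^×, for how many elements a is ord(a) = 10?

4

φ(31) = 31 − 1 = 30 = 2 · 3 · 5.
In a cyclic group of order 30, there are φ(d) elements of order d for each divisor d of 30, and zero for non-divisors.
10 = 2 · 5 divides 30, and φ(10) = 4.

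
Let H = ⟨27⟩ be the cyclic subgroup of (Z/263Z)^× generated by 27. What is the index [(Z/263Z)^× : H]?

2

By Lagrange's theorem, ord_263(27) divides φ(263) = 263 − 1 = 262 = 2 · 131.
Divisors of 262: 1, 2, 131, 262.
Check 27^d mod 263 for each divisor in increasing order:
27^1 ≡ 27
27^2 ≡ 203
27^131 ≡ 1
The order of 27 is 131, so the subgroup it generates has 131 elements.
[(Z/263Z)^× : ⟨27⟩] = 262/131 = 2.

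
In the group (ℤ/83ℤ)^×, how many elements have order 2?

φ(83) = 83 − 1 = 82 = 2 · 41.
In a cyclic group of order 82, there are φ(d) elements of order d for each divisor d of 82, and zero for non-divisors.
2 | 82, and φ(2) = 2 − 1 = 1.

1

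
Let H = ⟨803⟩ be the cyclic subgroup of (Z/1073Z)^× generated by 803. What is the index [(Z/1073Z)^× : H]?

48

ord(803) | φ(1073) = φ(29·37) = (29−1)·(37−1) = 28·36 = 1008 = 2^4 · 3^2 · 7.
Divisors of 1008: 1, 2, 3, 4, 6, 7, 8, 9, 12, 14, 16, 18, 21, 24, 28, 36, 42, 48, 56, 63, 72, 84, 112, 126, 144, 168, 252, 336, 504, 1008.
Check 803^d mod 1073 for each divisor in increasing order:
803^1 ≡ 803 (mod 1073)
803^2 ≡ 1009 (mod 1073)
803^3 ≡ 112 (mod 1073)
803^4 ≡ 877 (mod 1073)
803^6 ≡ 741 (mod 1073)
803^7 ≡ 581 (mod 1073)
803^8 ≡ 861 (mod 1073)
803^9 ≡ 371 (mod 1073)
803^12 ≡ 778 (mod 1073)
803^14 ≡ 639 (mod 1073)
803^16 ≡ 951 (mod 1073)
803^18 ≡ 297 (mod 1073)
803^21 ≡ 1 (mod 1073) ✓
The order of 803 is 21, so the subgroup it generates has 21 elements.
The index is φ(1073) / ord(803) = 1008 / 21 = 48.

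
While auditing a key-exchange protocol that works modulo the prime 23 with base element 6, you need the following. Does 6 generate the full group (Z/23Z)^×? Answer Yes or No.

No

φ(23) = 23 − 1 = 22 = 2 · 11.
6 is a primitive root mod 23 iff 6^(φ(23)/q) ≢ 1 for every prime q | φ(23), i.e. q ∈ {2, 11}.
6^11 ≡ 1 (mod 23)  [q = 2: ≡ 1 ✗]
6^2 ≡ 13 (mod 23)  [q = 11: ≢ 1 ✓]
The check at q = 2 fails, so 6 generates a proper subgroup.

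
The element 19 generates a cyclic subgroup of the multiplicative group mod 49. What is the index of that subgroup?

7

Since 19 ∈ (Z/49Z)^×, its order divides φ(49) = φ(7^2) = 7·(7−1) = 42 = 2 · 3 · 7.
Divisors of 42: 1, 2, 3, 6, 7, 14, 21, 42.
Evaluate successive powers at the divisors of 42:
19^1 ≡ 19 (mod 49)
19^2 ≡ 18 (mod 49)
19^3 ≡ 48 (mod 49)
19^6 ≡ 1 (mod 49) ✓
So ord_49(19) = 6, hence |⟨19⟩| = 6.
[(Z/49Z)^× : ⟨19⟩] = 42/6 = 7.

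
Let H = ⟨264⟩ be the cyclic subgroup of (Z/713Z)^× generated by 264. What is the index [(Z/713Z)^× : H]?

By Lagrange's theorem, ord_713(264) divides φ(713) = φ(23·31) = (23−1)·(31−1) = 22·30 = 660 = 2^2 · 3 · 5 · 11.
Divisors of 660: 1, 2, 3, 4, 5, 6, 10, 11, 12, 15, 20, 22, 30, 33, 44, 55, 60, 66, 110, 132, 165, 220, 330, 660.
Compute 264^d (mod 713) for the divisors d until we hit 1:
264^1 ≡ 264
264^2 ≡ 535
264^3 ≡ 66
264^4 ≡ 312
264^5 ≡ 373
264^6 ≡ 78
264^10 ≡ 94
264^11 ≡ 574
264^12 ≡ 380
264^15 ≡ 125
264^20 ≡ 280
264^22 ≡ 70
264^30 ≡ 652
264^33 ≡ 252
264^44 ≡ 622
264^55 ≡ 528
264^60 ≡ 156
264^66 ≡ 47
264^110 ≡ 1
Thus |⟨264⟩| = ord(264) = 110.
Index = |(Z/713Z)^×| / |⟨264⟩| = 660 / 110 = 6.

6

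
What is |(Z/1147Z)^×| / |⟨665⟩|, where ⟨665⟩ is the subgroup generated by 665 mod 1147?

36

By Lagrange's theorem, ord_1147(665) divides φ(1147) = φ(31·37) = (31−1)·(37−1) = 30·36 = 1080 = 2^3 · 3^3 · 5.
Divisors of 1080: 1, 2, 3, 4, 5, 6, 8, 9, 10, 12, 15, 18, 20, 24, 27, 30, 36, 40, 45, 54, 60, 72, 90, 108, 120, 135, 180, 216, 270, 360, 540, 1080.
Test each divisor d:
665^1 ≡ 665 (mod 1147)
665^2 ≡ 630 (mod 1147)
665^3 ≡ 295 (mod 1147)
665^4 ≡ 38 (mod 1147)
665^5 ≡ 36 (mod 1147)
665^6 ≡ 1000 (mod 1147)
665^8 ≡ 297 (mod 1147)
665^9 ≡ 221 (mod 1147)
665^10 ≡ 149 (mod 1147)
665^12 ≡ 963 (mod 1147)
665^15 ≡ 776 (mod 1147)
665^18 ≡ 667 (mod 1147)
665^20 ≡ 408 (mod 1147)
665^24 ≡ 593 (mod 1147)
665^27 ≡ 591 (mod 1147)
665^30 ≡ 1 (mod 1147) ✓
Thus |⟨665⟩| = ord(665) = 30.
Index = |(Z/1147Z)^×| / |⟨665⟩| = 1080 / 30 = 36.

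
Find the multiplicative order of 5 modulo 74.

36

ord(5) | φ(74) = φ(2)·φ(37) = 1·36 = 36 = 2^2 · 3^2.
Divisors of 36: 1, 2, 3, 4, 6, 9, 12, 18, 36.
Evaluate successive powers at the divisors of 36:
5^1 ≡ 5
5^2 ≡ 25
5^3 ≡ 51
5^4 ≡ 33
5^6 ≡ 11
5^9 ≡ 43
5^12 ≡ 47
5^18 ≡ 73
5^36 ≡ 1
The smallest such exponent is 36, so the order of 5 is 36.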